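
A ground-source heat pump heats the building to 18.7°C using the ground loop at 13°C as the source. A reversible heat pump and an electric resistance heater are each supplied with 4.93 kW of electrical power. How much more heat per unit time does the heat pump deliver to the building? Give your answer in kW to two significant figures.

250 kW

In absolute terms T_C = 286.15 K and T_H = 291.85 K, so ΔT = 5.700 K.
COP_Carnot = T_H/ΔT = 291.85/5.700 = 51.20.
The heat pump delivers Q̇_H = COP × Ẇ = 252.4 kW; the resistance heater delivers Ẇ = 4.930 kW.
Extra = (COP − 1)·Ẇ = 247.5 kW.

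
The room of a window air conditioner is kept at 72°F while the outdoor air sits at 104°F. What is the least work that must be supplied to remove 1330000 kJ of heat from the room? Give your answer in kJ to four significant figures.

In absolute terms T_C = 295.37 K and T_H = 313.15 K, so ΔT = 17.78 K.
The reversible limit is COP_R = T_C/ΔT = 16.61, so W_min = Q_C/COP = Q_C·ΔT/T_C.
W_min = 1330000 × 17.78/295.37 = 80050 kJ.

80050 kJ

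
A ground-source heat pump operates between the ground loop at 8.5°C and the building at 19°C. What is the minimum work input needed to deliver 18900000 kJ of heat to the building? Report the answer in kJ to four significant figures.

679300 kJ

In absolute terms T_C = 281.65 K and T_H = 292.15 K, so ΔT = 10.50 K.
The reversible limit is COP_HP = T_H/ΔT = 27.82, so W_min = Q_H/COP = Q_H·ΔT/T_H.
W_min = 18900000 × 10.50/292.15 = 679300 kJ.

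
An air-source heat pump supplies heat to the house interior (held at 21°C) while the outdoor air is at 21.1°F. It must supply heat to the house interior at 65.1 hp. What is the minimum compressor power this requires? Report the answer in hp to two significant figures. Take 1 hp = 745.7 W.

6.0 hp

In absolute terms T_C = 267.09 K and T_H = 294.15 K, so ΔT = 27.06 K.
COP_Carnot = T_H/ΔT = 294.15/27.06 = 10.87.
Ẇ_min = Q̇/COP_Carnot = 65.10/10.87 = 5.988 hp.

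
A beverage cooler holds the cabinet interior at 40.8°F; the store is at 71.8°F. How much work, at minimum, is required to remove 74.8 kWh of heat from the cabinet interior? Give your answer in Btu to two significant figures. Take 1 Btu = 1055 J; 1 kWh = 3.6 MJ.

In absolute terms T_C = 278.04 K and T_H = 295.26 K, so ΔT = 17.22 K.
The reversible limit is COP_R = T_C/ΔT = 16.14, so W_min = Q_C/COP = Q_C·ΔT/T_C.
W_min = 74.80 × 17.22/278.04 = 4.633 kWh = 15810 Btu.

16000 Btu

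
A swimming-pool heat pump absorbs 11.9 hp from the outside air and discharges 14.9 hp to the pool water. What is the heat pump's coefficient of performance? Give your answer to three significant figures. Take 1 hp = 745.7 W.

The first law gives Q̇_H = Q̇_C + Ẇ, so the three rates are Q̇_C = 11.90, Q̇_H = 14.90, Ẇ = 3.000 hp.
COP_HP = Q̇_H/Ẇ = 14.90/3.000 = 4.967.

4.97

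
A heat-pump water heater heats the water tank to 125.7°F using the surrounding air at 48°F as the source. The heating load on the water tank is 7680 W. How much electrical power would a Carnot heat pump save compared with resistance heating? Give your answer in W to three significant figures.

In absolute terms T_C = 282.04 K and T_H = 325.21 K, so ΔT = 43.17 K.
COP_Carnot = T_H/ΔT = 325.21/43.17 = 7.534.
Resistance heating needs Ẇ_res = Q̇_H = 7680 W; the reversible heat pump needs only Ẇ_hp = Q̇_H/COP = 1019 W.
Saving = 7680 − 1019 = 6661 W.

6660 W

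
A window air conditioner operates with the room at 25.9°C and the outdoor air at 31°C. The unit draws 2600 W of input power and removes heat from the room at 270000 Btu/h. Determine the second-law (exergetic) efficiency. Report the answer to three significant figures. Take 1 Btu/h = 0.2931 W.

Converting, Q̇_C = 270000 Btu/h = 79140 W, so COP_actual = Q̇_C/Ẇ = 79140/2600 = 30.44.
In absolute terms T_C = 299.05 K and T_H = 304.15 K, so ΔT = 5.100 K.
COP_Carnot = T_C/ΔT = 299.05/5.100 = 58.64.
η_II = COP_actual/COP_Carnot = 30.44/58.64 = 0.5191.

0.519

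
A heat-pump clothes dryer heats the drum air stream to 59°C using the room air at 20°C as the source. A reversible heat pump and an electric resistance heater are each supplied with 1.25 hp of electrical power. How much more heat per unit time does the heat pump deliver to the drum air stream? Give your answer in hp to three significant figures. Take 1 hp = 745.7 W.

In absolute terms T_C = 293.15 K and T_H = 332.15 K, so ΔT = 39.00 K.
COP_Carnot = T_H/ΔT = 332.15/39.00 = 8.517.
The heat pump delivers Q̇_H = COP × Ẇ = 10.65 hp; the resistance heater delivers Ẇ = 1.250 hp.
Extra = (COP − 1)·Ẇ = 9.396 hp.

9.40 hp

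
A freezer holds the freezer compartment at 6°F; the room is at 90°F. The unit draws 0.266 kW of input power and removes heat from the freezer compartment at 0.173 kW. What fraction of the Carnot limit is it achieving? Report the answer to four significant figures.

0.1173

COP_actual = Q̇_C/Ẇ = 0.1730/0.2660 = 0.6504.
In absolute terms T_C = 258.71 K and T_H = 305.37 K, so ΔT = 46.67 K.
COP_Carnot = T_C/ΔT = 258.71/46.67 = 5.544.
η_II = COP_actual/COP_Carnot = 0.6504/5.544 = 0.1173.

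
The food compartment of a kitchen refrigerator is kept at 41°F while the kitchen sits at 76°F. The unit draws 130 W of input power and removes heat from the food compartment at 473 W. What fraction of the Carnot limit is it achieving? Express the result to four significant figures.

0.2544

COP_actual = Q̇_C/Ẇ = 473.0/130.0 = 3.638.
In absolute terms T_C = 278.15 K and T_H = 297.59 K, so ΔT = 19.44 K.
COP_Carnot = T_C/ΔT = 278.15/19.44 = 14.30.
η_II = COP_actual/COP_Carnot = 3.638/14.30 = 0.2544.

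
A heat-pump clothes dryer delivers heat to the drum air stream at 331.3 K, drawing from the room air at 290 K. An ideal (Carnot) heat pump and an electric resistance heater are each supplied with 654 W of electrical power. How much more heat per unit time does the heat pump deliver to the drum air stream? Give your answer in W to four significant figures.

4592 W

The reservoir spacing is ΔT = 331.3 − 290 = 41.30 K.
COP_Carnot = T_H/ΔT = 331.30/41.30 = 8.022.
The heat pump delivers Q̇_H = COP × Ẇ = 5246 W; the resistance heater delivers Ẇ = 654.0 W.
Extra = (COP − 1)·Ẇ = 4592 W.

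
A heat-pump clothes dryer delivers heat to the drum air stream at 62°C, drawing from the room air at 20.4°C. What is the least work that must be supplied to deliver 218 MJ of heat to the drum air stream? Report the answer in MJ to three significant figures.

In absolute terms T_C = 293.55 K and T_H = 335.15 K, so ΔT = 41.60 K.
The reversible limit is COP_HP = T_H/ΔT = 8.056, so W_min = Q_H/COP = Q_H·ΔT/T_H.
W_min = 218.0 × 41.60/335.15 = 27.06 MJ.

27.1 MJ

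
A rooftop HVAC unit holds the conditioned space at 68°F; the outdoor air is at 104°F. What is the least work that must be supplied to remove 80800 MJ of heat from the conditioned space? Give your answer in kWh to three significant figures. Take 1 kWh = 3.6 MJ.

In absolute terms T_C = 293.15 K and T_H = 313.15 K, so ΔT = 20.00 K.
The reversible limit is COP_R = T_C/ΔT = 14.66, so W_min = Q_C/COP = Q_C·ΔT/T_C.
W_min = 80800 × 20.00/293.15 = 5513 MJ = 1531 kWh.

1530 kWh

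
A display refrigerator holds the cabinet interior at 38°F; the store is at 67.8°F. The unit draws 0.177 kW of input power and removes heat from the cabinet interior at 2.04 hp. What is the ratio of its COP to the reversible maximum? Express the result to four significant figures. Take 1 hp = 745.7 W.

Converting, Q̇_C = 2.040 hp = 1.521 kW, so COP_actual = Q̇_C/Ẇ = 1.521/0.1770 = 8.595.
In absolute terms T_C = 276.48 K and T_H = 293.04 K, so ΔT = 16.56 K.
COP_Carnot = T_C/ΔT = 276.48/16.56 = 16.70.
η_II = COP_actual/COP_Carnot = 8.595/16.70 = 0.5146.

0.5146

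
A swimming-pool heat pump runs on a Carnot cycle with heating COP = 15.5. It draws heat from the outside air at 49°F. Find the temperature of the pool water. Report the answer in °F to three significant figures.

COP_HP = T_H/(T_H − T_C) rearranges to T_H = COP·T_C/(COP − 1).
With T_C = 282.59 K, T_H = 15.5 × 282.59/14.50 = 302.08 K.
Converting, 302.08 K = 84.08°F.

84.1 °F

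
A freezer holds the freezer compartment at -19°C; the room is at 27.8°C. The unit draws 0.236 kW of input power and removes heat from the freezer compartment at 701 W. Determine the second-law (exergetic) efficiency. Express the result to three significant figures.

Converting, Q̇_C = 701.0 W = 0.7010 kW, so COP_actual = Q̇_C/Ẇ = 0.7010/0.2360 = 2.970.
In absolute terms T_C = 254.15 K and T_H = 300.95 K, so ΔT = 46.80 K.
COP_Carnot = T_C/ΔT = 254.15/46.80 = 5.431.
η_II = COP_actual/COP_Carnot = 2.970/5.431 = 0.5470.

0.547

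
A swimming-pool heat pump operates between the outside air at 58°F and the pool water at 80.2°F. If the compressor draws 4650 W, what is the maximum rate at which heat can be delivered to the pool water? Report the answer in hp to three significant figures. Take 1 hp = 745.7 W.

152 hp

In absolute terms T_C = 287.59 K and T_H = 299.93 K, so ΔT = 12.33 K.
COP_Carnot = T_H/ΔT = 299.93/12.33 = 24.32.
Q̇_max = COP_Carnot × Ẇ = 24.32 × 4650 W = 113100 W = 151.6 hp.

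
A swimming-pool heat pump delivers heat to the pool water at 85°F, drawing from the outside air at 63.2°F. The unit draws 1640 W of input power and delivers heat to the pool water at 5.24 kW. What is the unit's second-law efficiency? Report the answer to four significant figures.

Converting, Q̇_H = 5.240 kW = 5240 W, so COP_actual = Q̇_H/Ẇ = 5240/1640 = 3.195.
In absolute terms T_C = 290.48 K and T_H = 302.59 K, so ΔT = 12.11 K.
COP_Carnot = T_H/ΔT = 302.59/12.11 = 24.98.
η_II = COP_actual/COP_Carnot = 3.195/24.98 = 0.1279.

0.1279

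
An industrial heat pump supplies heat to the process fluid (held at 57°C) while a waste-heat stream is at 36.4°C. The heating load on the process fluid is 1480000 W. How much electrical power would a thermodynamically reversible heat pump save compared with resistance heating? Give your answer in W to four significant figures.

In absolute terms T_C = 309.55 K and T_H = 330.15 K, so ΔT = 20.60 K.
COP_Carnot = T_H/ΔT = 330.15/20.60 = 16.03.
Resistance heating needs Ẇ_res = Q̇_H = 1480000 W; the reversible heat pump needs only Ẇ_hp = Q̇_H/COP = 92350 W.
Saving = 1480000 − 92350 = 1388000 W.

1388000 W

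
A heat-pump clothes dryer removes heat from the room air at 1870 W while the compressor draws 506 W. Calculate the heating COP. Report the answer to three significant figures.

The first law gives Q̇_H = Q̇_C + Ẇ, so the three rates are Q̇_C = 1870, Q̇_H = 2376, Ẇ = 506.0 W.
COP_HP = Q̇_H/Ẇ = 2376/506.0 = 4.696.

4.70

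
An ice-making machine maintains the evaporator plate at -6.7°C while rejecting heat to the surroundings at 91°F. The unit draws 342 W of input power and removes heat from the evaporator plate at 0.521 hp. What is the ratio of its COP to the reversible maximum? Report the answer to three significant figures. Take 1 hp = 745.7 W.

0.168

Converting, Q̇_C = 0.5210 hp = 388.5 W, so COP_actual = Q̇_C/Ẇ = 388.5/342.0 = 1.136.
In absolute terms T_C = 266.45 K and T_H = 305.93 K, so ΔT = 39.48 K.
COP_Carnot = T_C/ΔT = 266.45/39.48 = 6.749.
η_II = COP_actual/COP_Carnot = 1.136/6.749 = 0.1683.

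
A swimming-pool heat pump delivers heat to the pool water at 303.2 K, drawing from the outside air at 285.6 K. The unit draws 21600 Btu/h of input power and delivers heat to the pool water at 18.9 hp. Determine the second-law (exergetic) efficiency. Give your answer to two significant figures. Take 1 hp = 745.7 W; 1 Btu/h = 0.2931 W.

0.13

Converting, Q̇_H = 18.90 hp = 48090 Btu/h, so COP_actual = Q̇_H/Ẇ = 48090/21600 = 2.226.
The reservoir spacing is ΔT = 303.2 − 285.6 = 17.60 K.
COP_Carnot = T_H/ΔT = 303.20/17.60 = 17.23.
η_II = COP_actual/COP_Carnot = 2.226/17.23 = 0.1292.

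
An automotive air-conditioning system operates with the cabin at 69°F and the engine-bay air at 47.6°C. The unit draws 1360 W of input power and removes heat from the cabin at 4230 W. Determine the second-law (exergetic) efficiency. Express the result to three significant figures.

COP_actual = Q̇_C/Ẇ = 4230/1360 = 3.110.
In absolute terms T_C = 293.71 K and T_H = 320.75 K, so ΔT = 27.04 K.
COP_Carnot = T_C/ΔT = 293.71/27.04 = 10.86.
η_II = COP_actual/COP_Carnot = 3.110/10.86 = 0.2864.

0.286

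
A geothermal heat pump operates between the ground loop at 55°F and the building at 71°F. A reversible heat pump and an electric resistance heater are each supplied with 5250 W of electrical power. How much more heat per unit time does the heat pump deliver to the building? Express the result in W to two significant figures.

In absolute terms T_C = 285.93 K and T_H = 294.82 K, so ΔT = 8.889 K.
COP_Carnot = T_H/ΔT = 294.82/8.889 = 33.17.
The heat pump delivers Q̇_H = COP × Ẇ = 174100 W; the resistance heater delivers Ẇ = 5250 W.
Extra = (COP − 1)·Ẇ = 168900 W.

170000 W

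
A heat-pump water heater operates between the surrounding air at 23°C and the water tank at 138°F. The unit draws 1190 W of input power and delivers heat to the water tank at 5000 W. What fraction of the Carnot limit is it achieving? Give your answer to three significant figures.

0.454

COP_actual = Q̇_H/Ẇ = 5000/1190 = 4.202.
In absolute terms T_C = 296.15 K and T_H = 332.04 K, so ΔT = 35.89 K.
COP_Carnot = T_H/ΔT = 332.04/35.89 = 9.252.
η_II = COP_actual/COP_Carnot = 4.202/9.252 = 0.4541.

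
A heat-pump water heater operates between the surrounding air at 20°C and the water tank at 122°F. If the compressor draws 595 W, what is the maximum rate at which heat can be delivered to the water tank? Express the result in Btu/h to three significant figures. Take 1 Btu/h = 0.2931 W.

In absolute terms T_C = 293.15 K and T_H = 323.15 K, so ΔT = 30.00 K.
COP_Carnot = T_H/ΔT = 323.15/30.00 = 10.77.
Q̇_max = COP_Carnot × Ẇ = 10.77 × 595.0 W = 6409 W = 21870 Btu/h.

21900 Btu/h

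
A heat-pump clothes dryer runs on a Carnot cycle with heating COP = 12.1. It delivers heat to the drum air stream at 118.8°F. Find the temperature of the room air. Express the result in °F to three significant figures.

COP_HP = T_H/(T_H − T_C) gives T_H − T_C = T_H/COP.
With T_H = 321.37 K, T_C = 321.37 × (1 − 1/12.1) = 294.81 K.
Converting, 294.81 K = 70.99°F.

71.0 °F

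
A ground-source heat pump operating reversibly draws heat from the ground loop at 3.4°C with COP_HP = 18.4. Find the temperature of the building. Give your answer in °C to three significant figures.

COP_HP = T_H/(T_H − T_C) rearranges to T_H = COP·T_C/(COP − 1).
With T_C = 276.55 K, T_H = 18.4 × 276.55/17.40 = 292.44 K.
Converting, 292.44 K = 19.29°C.

19.3 °C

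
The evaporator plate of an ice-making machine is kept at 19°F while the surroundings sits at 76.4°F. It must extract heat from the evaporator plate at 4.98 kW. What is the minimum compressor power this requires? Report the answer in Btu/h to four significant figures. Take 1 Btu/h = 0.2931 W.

2037 Btu/h

In absolute terms T_C = 265.93 K and T_H = 297.82 K, so ΔT = 31.89 K.
COP_Carnot = T_C/ΔT = 265.93/31.89 = 8.339.
Ẇ_min = Q̇/COP_Carnot = 4.980/8.339 = 0.5972 kW = 2037 Btu/h.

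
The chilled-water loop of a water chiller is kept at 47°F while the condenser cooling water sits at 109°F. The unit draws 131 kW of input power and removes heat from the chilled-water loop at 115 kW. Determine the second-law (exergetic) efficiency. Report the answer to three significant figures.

0.107

COP_actual = Q̇_C/Ẇ = 115.0/131.0 = 0.8779.
In absolute terms T_C = 281.48 K and T_H = 315.93 K, so ΔT = 34.44 K.
COP_Carnot = T_C/ΔT = 281.48/34.44 = 8.172.
η_II = COP_actual/COP_Carnot = 0.8779/8.172 = 0.1074.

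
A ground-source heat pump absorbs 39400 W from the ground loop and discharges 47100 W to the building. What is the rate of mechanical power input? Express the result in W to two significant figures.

For a cyclic device the first law requires Q̇_H = Q̇_C + Ẇ.
Ẇ = Q̇_H − Q̇_C = 7700 W.

7700 W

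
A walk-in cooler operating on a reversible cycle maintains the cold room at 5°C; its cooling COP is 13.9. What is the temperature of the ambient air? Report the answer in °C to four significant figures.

COP_R = T_C/(T_H − T_C) gives T_H − T_C = T_C/COP.
With T_C = 278.15 K, T_H = 278.15 × (1 + 1/13.9) = 298.16 K.
Converting, 298.16 K = 25.01°C.

25.01 °C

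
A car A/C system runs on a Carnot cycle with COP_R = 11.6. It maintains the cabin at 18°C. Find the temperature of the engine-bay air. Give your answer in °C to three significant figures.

COP_R = T_C/(T_H − T_C) gives T_H − T_C = T_C/COP.
With T_C = 291.15 K, T_H = 291.15 × (1 + 1/11.6) = 316.25 K.
Converting, 316.25 K = 43.10°C.

43.1 °C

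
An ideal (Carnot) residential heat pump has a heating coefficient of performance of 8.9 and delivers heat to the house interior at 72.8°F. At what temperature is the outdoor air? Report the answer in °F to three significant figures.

COP_HP = T_H/(T_H − T_C) gives T_H − T_C = T_H/COP.
With T_H = 295.82 K, T_C = 295.82 × (1 − 1/8.9) = 262.58 K.
Converting, 262.58 K = 12.97°F.

13.0 °F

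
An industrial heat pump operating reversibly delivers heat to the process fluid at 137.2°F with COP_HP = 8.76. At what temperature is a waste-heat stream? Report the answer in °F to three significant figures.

COP_HP = T_H/(T_H − T_C) gives T_H − T_C = T_H/COP.
With T_H = 331.59 K, T_C = 331.59 × (1 − 1/8.76) = 293.74 K.
Converting, 293.74 K = 69.06°F.

69.1 °F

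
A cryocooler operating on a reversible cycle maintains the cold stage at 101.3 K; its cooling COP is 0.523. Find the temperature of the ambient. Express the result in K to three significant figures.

COP_R = T_C/(T_H − T_C) gives T_H − T_C = T_C/COP.
With T_C = 101.30 K, T_H = 101.30 × (1 + 1/0.523) = 294.99 K.

295 K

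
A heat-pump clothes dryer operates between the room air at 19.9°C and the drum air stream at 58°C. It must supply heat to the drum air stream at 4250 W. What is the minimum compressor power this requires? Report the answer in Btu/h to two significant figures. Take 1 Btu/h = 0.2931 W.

In absolute terms T_C = 293.05 K and T_H = 331.15 K, so ΔT = 38.10 K.
COP_Carnot = T_H/ΔT = 331.15/38.10 = 8.692.
Ẇ_min = Q̇/COP_Carnot = 4250/8.692 = 489.0 W = 1668 Btu/h.

1700 Btu/h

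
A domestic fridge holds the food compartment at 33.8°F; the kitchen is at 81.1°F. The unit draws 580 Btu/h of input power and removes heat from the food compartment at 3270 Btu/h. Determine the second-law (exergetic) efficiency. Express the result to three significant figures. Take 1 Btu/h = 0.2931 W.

0.540

COP_actual = Q̇_C/Ẇ = 3270/580.0 = 5.638.
In absolute terms T_C = 274.15 K and T_H = 300.43 K, so ΔT = 26.28 K.
COP_Carnot = T_C/ΔT = 274.15/26.28 = 10.43.
η_II = COP_actual/COP_Carnot = 5.638/10.43 = 0.5404.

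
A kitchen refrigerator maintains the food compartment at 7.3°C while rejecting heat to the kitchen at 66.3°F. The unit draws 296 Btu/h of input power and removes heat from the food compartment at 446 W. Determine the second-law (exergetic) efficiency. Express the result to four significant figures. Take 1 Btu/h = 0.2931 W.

0.2155

Converting, Q̇_C = 446.0 W = 1522 Btu/h, so COP_actual = Q̇_C/Ẇ = 1522/296.0 = 5.141.
In absolute terms T_C = 280.45 K and T_H = 292.21 K, so ΔT = 11.76 K.
COP_Carnot = T_C/ΔT = 280.45/11.76 = 23.86.
η_II = COP_actual/COP_Carnot = 5.141/23.86 = 0.2155.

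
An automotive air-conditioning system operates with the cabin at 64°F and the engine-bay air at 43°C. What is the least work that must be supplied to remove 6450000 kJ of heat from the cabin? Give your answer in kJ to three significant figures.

559000 kJ

In absolute terms T_C = 290.93 K and T_H = 316.15 K, so ΔT = 25.22 K.
The reversible limit is COP_R = T_C/ΔT = 11.53, so W_min = Q_C/COP = Q_C·ΔT/T_C.
W_min = 6450000 × 25.22/290.93 = 559200 kJ.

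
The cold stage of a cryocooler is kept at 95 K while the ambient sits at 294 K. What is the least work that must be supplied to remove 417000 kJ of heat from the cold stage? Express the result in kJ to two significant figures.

The reservoir spacing is ΔT = 294 − 95 = 199.0 K.
The reversible limit is COP_R = T_C/ΔT = 0.4774, so W_min = Q_C/COP = Q_C·ΔT/T_C.
W_min = 417000 × 199.0/95.00 = 873500 kJ.

870000 kJ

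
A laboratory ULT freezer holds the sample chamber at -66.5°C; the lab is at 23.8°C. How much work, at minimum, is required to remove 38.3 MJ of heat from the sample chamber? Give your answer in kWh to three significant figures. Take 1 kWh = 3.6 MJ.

4.65 kWh

In absolute terms T_C = 206.65 K and T_H = 296.95 K, so ΔT = 90.30 K.
The reversible limit is COP_R = T_C/ΔT = 2.288, so W_min = Q_C/COP = Q_C·ΔT/T_C.
W_min = 38.30 × 90.30/206.65 = 16.74 MJ = 4.649 kWh.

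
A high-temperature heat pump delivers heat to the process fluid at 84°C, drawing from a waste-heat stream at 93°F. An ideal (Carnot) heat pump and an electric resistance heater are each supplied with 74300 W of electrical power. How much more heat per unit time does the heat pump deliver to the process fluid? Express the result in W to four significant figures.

455200 W

In absolute terms T_C = 307.04 K and T_H = 357.15 K, so ΔT = 50.11 K.
COP_Carnot = T_H/ΔT = 357.15/50.11 = 7.127.
The heat pump delivers Q̇_H = COP × Ẇ = 529500 W; the resistance heater delivers Ẇ = 74300 W.
Extra = (COP − 1)·Ẇ = 455200 W.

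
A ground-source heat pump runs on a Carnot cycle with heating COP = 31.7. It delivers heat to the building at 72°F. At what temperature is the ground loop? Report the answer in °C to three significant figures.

12.9 °C

COP_HP = T_H/(T_H − T_C) gives T_H − T_C = T_H/COP.
With T_H = 295.37 K, T_C = 295.37 × (1 − 1/31.7) = 286.05 K.
Converting, 286.05 K = 12.90°C.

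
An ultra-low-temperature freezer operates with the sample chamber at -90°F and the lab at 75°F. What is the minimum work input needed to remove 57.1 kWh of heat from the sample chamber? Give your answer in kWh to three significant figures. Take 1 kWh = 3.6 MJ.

25.5 kWh

In absolute terms T_C = 205.37 K and T_H = 297.04 K, so ΔT = 91.67 K.
The reversible limit is COP_R = T_C/ΔT = 2.240, so W_min = Q_C/COP = Q_C·ΔT/T_C.
W_min = 57.10 × 91.67/205.37 = 25.49 kWh.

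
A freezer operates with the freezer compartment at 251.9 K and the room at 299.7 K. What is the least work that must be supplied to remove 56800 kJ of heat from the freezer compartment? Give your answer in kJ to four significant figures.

10780 kJ

The reservoir spacing is ΔT = 299.7 − 251.9 = 47.80 K.
The reversible limit is COP_R = T_C/ΔT = 5.270, so W_min = Q_C/COP = Q_C·ΔT/T_C.
W_min = 56800 × 47.80/251.90 = 10780 kJ.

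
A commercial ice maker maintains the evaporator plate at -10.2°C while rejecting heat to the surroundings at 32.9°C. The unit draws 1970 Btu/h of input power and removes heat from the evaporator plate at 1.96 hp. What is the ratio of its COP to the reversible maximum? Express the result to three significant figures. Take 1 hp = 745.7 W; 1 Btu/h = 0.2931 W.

0.415

Converting, Q̇_C = 1.960 hp = 4987 Btu/h, so COP_actual = Q̇_C/Ẇ = 4987/1970 = 2.531.
In absolute terms T_C = 262.95 K and T_H = 306.05 K, so ΔT = 43.10 K.
COP_Carnot = T_C/ΔT = 262.95/43.10 = 6.101.
η_II = COP_actual/COP_Carnot = 2.531/6.101 = 0.4149.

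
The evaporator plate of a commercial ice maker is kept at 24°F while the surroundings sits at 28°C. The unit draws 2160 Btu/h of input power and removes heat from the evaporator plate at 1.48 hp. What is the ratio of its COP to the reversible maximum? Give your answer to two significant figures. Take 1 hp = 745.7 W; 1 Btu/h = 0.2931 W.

Converting, Q̇_C = 1.480 hp = 3765 Btu/h, so COP_actual = Q̇_C/Ẇ = 3765/2160 = 1.743.
In absolute terms T_C = 268.71 K and T_H = 301.15 K, so ΔT = 32.44 K.
COP_Carnot = T_C/ΔT = 268.71/32.44 = 8.282.
η_II = COP_actual/COP_Carnot = 1.743/8.282 = 0.2105.

0.21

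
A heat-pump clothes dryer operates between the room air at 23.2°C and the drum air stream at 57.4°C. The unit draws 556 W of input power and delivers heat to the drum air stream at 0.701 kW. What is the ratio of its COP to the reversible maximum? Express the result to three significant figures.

Converting, Q̇_H = 0.7010 kW = 701.0 W, so COP_actual = Q̇_H/Ẇ = 701.0/556.0 = 1.261.
In absolute terms T_C = 296.35 K and T_H = 330.55 K, so ΔT = 34.20 K.
COP_Carnot = T_H/ΔT = 330.55/34.20 = 9.665.
η_II = COP_actual/COP_Carnot = 1.261/9.665 = 0.1304.

0.130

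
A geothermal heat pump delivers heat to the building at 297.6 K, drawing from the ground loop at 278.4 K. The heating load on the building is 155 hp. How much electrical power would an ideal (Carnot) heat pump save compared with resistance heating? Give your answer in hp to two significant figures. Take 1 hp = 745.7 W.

The reservoir spacing is ΔT = 297.6 − 278.4 = 19.20 K.
COP_Carnot = T_H/ΔT = 297.60/19.20 = 15.50.
Resistance heating needs Ẇ_res = Q̇_H = 155.0 hp; the reversible heat pump needs only Ẇ_hp = Q̇_H/COP = 10.00 hp.
Saving = 155.0 − 10.00 = 145.0 hp.

150 hp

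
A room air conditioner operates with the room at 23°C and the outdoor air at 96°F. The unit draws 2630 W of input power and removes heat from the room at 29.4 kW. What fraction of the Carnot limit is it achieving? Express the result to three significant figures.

0.474

Converting, Q̇_C = 29.40 kW = 29400 W, so COP_actual = Q̇_C/Ẇ = 29400/2630 = 11.18.
In absolute terms T_C = 296.15 K and T_H = 308.71 K, so ΔT = 12.56 K.
COP_Carnot = T_C/ΔT = 296.15/12.56 = 23.59.
η_II = COP_actual/COP_Carnot = 11.18/23.59 = 0.4739.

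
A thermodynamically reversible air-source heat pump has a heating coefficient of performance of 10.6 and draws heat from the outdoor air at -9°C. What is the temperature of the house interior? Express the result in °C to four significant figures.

18.52 °C

COP_HP = T_H/(T_H − T_C) rearranges to T_H = COP·T_C/(COP − 1).
With T_C = 264.15 K, T_H = 10.6 × 264.15/9.600 = 291.67 K.
Converting, 291.67 K = 18.52°C.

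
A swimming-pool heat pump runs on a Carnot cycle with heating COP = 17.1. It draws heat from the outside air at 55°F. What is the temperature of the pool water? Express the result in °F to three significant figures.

87.0 °F

COP_HP = T_H/(T_H − T_C) rearranges to T_H = COP·T_C/(COP − 1).
With T_C = 285.93 K, T_H = 17.1 × 285.93/16.10 = 303.69 K.
Converting, 303.69 K = 86.97°F.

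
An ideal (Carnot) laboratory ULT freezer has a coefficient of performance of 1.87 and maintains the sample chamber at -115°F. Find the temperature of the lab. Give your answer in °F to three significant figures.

69.3 °F

COP_R = T_C/(T_H − T_C) gives T_H − T_C = T_C/COP.
With T_C = 191.48 K, T_H = 191.48 × (1 + 1/1.87) = 293.88 K.
Converting, 293.88 K = 69.32°F.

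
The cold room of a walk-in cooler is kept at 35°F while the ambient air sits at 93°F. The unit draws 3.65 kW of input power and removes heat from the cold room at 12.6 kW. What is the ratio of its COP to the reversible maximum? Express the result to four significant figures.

0.4048

COP_actual = Q̇_C/Ẇ = 12.60/3.650 = 3.452.
In absolute terms T_C = 274.82 K and T_H = 307.04 K, so ΔT = 32.22 K.
COP_Carnot = T_C/ΔT = 274.82/32.22 = 8.529.
η_II = COP_actual/COP_Carnot = 3.452/8.529 = 0.4048.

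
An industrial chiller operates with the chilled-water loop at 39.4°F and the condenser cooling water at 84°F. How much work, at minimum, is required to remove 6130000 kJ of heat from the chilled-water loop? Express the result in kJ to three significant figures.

In absolute terms T_C = 277.26 K and T_H = 302.04 K, so ΔT = 24.78 K.
The reversible limit is COP_R = T_C/ΔT = 11.19, so W_min = Q_C/COP = Q_C·ΔT/T_C.
W_min = 6130000 × 24.78/277.26 = 547800 kJ.

548000 kJ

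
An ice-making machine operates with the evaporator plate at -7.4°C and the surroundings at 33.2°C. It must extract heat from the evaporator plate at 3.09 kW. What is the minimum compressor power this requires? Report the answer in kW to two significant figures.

In absolute terms T_C = 265.75 K and T_H = 306.35 K, so ΔT = 40.60 K.
COP_Carnot = T_C/ΔT = 265.75/40.60 = 6.546.
Ẇ_min = Q̇/COP_Carnot = 3.090/6.546 = 0.4721 kW.

0.47 kW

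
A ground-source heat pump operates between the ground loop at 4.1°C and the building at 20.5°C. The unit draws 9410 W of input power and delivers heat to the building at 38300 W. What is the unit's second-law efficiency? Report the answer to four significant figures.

0.2273

COP_actual = Q̇_H/Ẇ = 38300/9410 = 4.070.
In absolute terms T_C = 277.25 K and T_H = 293.65 K, so ΔT = 16.40 K.
COP_Carnot = T_H/ΔT = 293.65/16.40 = 17.91.
η_II = COP_actual/COP_Carnot = 4.070/17.91 = 0.2273.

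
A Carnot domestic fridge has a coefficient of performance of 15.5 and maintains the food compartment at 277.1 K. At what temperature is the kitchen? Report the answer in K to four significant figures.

295.0 K

COP_R = T_C/(T_H − T_C) gives T_H − T_C = T_C/COP.
With T_C = 277.10 K, T_H = 277.10 × (1 + 1/15.5) = 294.98 K.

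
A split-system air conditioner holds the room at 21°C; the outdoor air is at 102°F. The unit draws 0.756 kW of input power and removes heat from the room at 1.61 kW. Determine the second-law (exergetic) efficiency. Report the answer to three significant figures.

0.130

COP_actual = Q̇_C/Ẇ = 1.610/0.7560 = 2.130.
In absolute terms T_C = 294.15 K and T_H = 312.04 K, so ΔT = 17.89 K.
COP_Carnot = T_C/ΔT = 294.15/17.89 = 16.44.
η_II = COP_actual/COP_Carnot = 2.130/16.44 = 0.1295.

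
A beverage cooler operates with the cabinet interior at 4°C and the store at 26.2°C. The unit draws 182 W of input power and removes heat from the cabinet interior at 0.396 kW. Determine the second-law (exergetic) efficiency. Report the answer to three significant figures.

Converting, Q̇_C = 0.3960 kW = 396.0 W, so COP_actual = Q̇_C/Ẇ = 396.0/182.0 = 2.176.
In absolute terms T_C = 277.15 K and T_H = 299.35 K, so ΔT = 22.20 K.
COP_Carnot = T_C/ΔT = 277.15/22.20 = 12.48.
η_II = COP_actual/COP_Carnot = 2.176/12.48 = 0.1743.

0.174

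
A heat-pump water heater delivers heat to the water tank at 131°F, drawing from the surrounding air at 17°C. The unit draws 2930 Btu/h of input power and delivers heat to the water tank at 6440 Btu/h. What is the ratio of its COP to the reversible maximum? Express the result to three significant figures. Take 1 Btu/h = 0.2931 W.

COP_actual = Q̇_H/Ẇ = 6440/2930 = 2.198.
In absolute terms T_C = 290.15 K and T_H = 328.15 K, so ΔT = 38.00 K.
COP_Carnot = T_H/ΔT = 328.15/38.00 = 8.636.
η_II = COP_actual/COP_Carnot = 2.198/8.636 = 0.2545.

0.255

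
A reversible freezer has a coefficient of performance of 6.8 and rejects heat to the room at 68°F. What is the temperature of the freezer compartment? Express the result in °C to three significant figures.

-17.6 °C

For a Carnot refrigerator COP_R = T_C/(T_H − T_C), so T_C = COP·T_H/(1 + COP).
With T_H = 293.15 K, T_C = 6.8 × 293.15/7.800 = 255.57 K.
Converting, 255.57 K = -17.58°C.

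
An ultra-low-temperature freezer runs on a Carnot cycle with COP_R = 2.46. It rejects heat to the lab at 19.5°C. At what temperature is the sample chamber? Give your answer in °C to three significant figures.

-65.1 °C

For a Carnot refrigerator COP_R = T_C/(T_H − T_C), so T_C = COP·T_H/(1 + COP).
With T_H = 292.65 K, T_C = 2.46 × 292.65/3.460 = 208.07 K.
Converting, 208.07 K = -65.08°C.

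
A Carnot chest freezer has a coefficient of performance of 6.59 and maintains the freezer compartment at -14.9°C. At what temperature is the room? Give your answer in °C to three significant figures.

24.3 °C

COP_R = T_C/(T_H − T_C) gives T_H − T_C = T_C/COP.
With T_C = 258.25 K, T_H = 258.25 × (1 + 1/6.59) = 297.44 K.
Converting, 297.44 K = 24.29°C.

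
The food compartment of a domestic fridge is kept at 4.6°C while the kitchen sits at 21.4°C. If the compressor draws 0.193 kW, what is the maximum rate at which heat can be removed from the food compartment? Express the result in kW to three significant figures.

3.19 kW

In absolute terms T_C = 277.75 K and T_H = 294.55 K, so ΔT = 16.80 K.
COP_Carnot = T_C/ΔT = 277.75/16.80 = 16.53.
Q̇_max = COP_Carnot × Ẇ = 16.53 × 0.1930 kW = 3.191 kW.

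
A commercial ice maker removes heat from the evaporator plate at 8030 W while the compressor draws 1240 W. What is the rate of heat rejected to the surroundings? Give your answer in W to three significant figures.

For a cyclic device the first law requires Q̇_H = Q̇_C + Ẇ.
Q̇_H = Q̇_C + Ẇ = 9270 W.

9270 W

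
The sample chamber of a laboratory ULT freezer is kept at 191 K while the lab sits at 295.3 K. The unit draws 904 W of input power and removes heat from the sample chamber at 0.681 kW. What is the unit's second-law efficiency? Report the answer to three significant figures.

Converting, Q̇_C = 0.6810 kW = 681.0 W, so COP_actual = Q̇_C/Ẇ = 681.0/904.0 = 0.7533.
The reservoir spacing is ΔT = 295.3 − 191 = 104.3 K.
COP_Carnot = T_C/ΔT = 191.00/104.3 = 1.831.
η_II = COP_actual/COP_Carnot = 0.7533/1.831 = 0.4114.

0.411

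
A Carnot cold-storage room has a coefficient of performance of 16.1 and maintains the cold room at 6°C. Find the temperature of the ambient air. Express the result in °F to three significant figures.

74.0 °F

COP_R = T_C/(T_H − T_C) gives T_H − T_C = T_C/COP.
With T_C = 279.15 K, T_H = 279.15 × (1 + 1/16.1) = 296.49 K.
Converting, 296.49 K = 74.01°F.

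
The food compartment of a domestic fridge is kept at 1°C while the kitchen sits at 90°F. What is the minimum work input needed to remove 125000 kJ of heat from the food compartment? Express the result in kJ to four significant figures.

14240 kJ

In absolute terms T_C = 274.15 K and T_H = 305.37 K, so ΔT = 31.22 K.
The reversible limit is COP_R = T_C/ΔT = 8.781, so W_min = Q_C/COP = Q_C·ΔT/T_C.
W_min = 125000 × 31.22/274.15 = 14240 kJ.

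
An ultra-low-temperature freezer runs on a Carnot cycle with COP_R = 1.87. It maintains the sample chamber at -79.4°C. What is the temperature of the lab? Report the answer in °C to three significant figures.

24.2 °C

COP_R = T_C/(T_H − T_C) gives T_H − T_C = T_C/COP.
With T_C = 193.75 K, T_H = 193.75 × (1 + 1/1.87) = 297.36 K.
Converting, 297.36 K = 24.21°C.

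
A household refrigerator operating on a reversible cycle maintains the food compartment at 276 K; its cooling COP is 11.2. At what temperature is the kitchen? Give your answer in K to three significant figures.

COP_R = T_C/(T_H − T_C) gives T_H − T_C = T_C/COP.
With T_C = 276.00 K, T_H = 276.00 × (1 + 1/11.2) = 300.64 K.

301 K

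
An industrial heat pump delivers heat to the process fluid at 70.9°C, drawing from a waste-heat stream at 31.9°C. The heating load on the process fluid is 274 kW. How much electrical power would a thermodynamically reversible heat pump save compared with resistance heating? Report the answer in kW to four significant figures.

242.9 kW

In absolute terms T_C = 305.05 K and T_H = 344.05 K, so ΔT = 39.00 K.
COP_Carnot = T_H/ΔT = 344.05/39.00 = 8.822.
Resistance heating needs Ẇ_res = Q̇_H = 274.0 kW; the reversible heat pump needs only Ẇ_hp = Q̇_H/COP = 31.06 kW.
Saving = 274.0 − 31.06 = 242.9 kW.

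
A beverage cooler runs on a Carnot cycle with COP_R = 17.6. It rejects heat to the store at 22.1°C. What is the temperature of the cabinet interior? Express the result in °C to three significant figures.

6.23 °C

For a Carnot refrigerator COP_R = T_C/(T_H − T_C), so T_C = COP·T_H/(1 + COP).
With T_H = 295.25 K, T_C = 17.6 × 295.25/18.60 = 279.38 K.
Converting, 279.38 K = 6.23°C.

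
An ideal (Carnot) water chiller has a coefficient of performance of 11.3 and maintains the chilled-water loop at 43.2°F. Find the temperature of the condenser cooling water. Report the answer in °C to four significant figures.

COP_R = T_C/(T_H − T_C) gives T_H − T_C = T_C/COP.
With T_C = 279.37 K, T_H = 279.37 × (1 + 1/11.3) = 304.10 K.
Converting, 304.10 K = 30.95°C.

30.95 °C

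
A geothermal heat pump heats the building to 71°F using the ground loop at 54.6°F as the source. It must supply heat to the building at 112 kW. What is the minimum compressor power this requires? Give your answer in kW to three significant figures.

3.46 kW

In absolute terms T_C = 285.71 K and T_H = 294.82 K, so ΔT = 9.111 K.
COP_Carnot = T_H/ΔT = 294.82/9.111 = 32.36.
Ẇ_min = Q̇/COP_Carnot = 112.0/32.36 = 3.461 kW.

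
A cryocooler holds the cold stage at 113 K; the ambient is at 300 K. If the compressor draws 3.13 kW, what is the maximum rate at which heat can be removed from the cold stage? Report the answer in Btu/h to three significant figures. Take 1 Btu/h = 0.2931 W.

6450 Btu/h

The reservoir spacing is ΔT = 300 − 113 = 187.0 K.
COP_Carnot = T_C/ΔT = 113.00/187.0 = 0.6043.
Q̇_max = COP_Carnot × Ẇ = 0.6043 × 3.130 kW = 1.891 kW = 6453 Btu/h.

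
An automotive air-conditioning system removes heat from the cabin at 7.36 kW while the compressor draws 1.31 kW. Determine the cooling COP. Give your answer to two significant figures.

5.6

The first law gives Q̇_H = Q̇_C + Ẇ, so the three rates are Q̇_C = 7.360, Q̇_H = 8.670, Ẇ = 1.310 kW.
COP_R = Q̇_C/Ẇ = 7.360/1.310 = 5.618.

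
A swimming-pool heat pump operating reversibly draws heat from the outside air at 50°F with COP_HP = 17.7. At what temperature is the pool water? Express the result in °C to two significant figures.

27 °C

COP_HP = T_H/(T_H − T_C) rearranges to T_H = COP·T_C/(COP − 1).
With T_C = 283.15 K, T_H = 17.7 × 283.15/16.70 = 300.11 K.
Converting, 300.11 K = 26.96°C.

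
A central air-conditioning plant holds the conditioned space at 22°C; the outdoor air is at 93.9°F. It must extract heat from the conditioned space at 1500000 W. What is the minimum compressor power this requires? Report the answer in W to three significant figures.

63000 W

In absolute terms T_C = 295.15 K and T_H = 307.54 K, so ΔT = 12.39 K.
COP_Carnot = T_C/ΔT = 295.15/12.39 = 23.82.
Ẇ_min = Q̇/COP_Carnot = 1500000/23.82 = 62960 W.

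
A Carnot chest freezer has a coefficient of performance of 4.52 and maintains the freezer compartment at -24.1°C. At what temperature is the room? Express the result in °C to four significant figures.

COP_R = T_C/(T_H − T_C) gives T_H − T_C = T_C/COP.
With T_C = 249.05 K, T_H = 249.05 × (1 + 1/4.52) = 304.15 K.
Converting, 304.15 K = 31.00°C.

31.00 °C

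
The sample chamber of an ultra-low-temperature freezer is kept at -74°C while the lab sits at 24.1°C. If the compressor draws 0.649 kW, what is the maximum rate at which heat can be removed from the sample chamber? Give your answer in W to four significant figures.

In absolute terms T_C = 199.15 K and T_H = 297.25 K, so ΔT = 98.10 K.
COP_Carnot = T_C/ΔT = 199.15/98.10 = 2.030.
Q̇_max = COP_Carnot × Ẇ = 2.030 × 0.6490 kW = 1.318 kW = 1318 W.

1318 W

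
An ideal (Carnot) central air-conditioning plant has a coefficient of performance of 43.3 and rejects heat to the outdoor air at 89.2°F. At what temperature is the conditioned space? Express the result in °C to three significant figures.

24.9 °C

For a Carnot refrigerator COP_R = T_C/(T_H − T_C), so T_C = COP·T_H/(1 + COP).
With T_H = 304.93 K, T_C = 43.3 × 304.93/44.30 = 298.04 K.
Converting, 298.04 K = 24.89°C.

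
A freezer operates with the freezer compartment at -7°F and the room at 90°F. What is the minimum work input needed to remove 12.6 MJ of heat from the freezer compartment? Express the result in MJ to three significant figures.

In absolute terms T_C = 251.48 K and T_H = 305.37 K, so ΔT = 53.89 K.
The reversible limit is COP_R = T_C/ΔT = 4.667, so W_min = Q_C/COP = Q_C·ΔT/T_C.
W_min = 12.60 × 53.89/251.48 = 2.700 MJ.

2.70 MJ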